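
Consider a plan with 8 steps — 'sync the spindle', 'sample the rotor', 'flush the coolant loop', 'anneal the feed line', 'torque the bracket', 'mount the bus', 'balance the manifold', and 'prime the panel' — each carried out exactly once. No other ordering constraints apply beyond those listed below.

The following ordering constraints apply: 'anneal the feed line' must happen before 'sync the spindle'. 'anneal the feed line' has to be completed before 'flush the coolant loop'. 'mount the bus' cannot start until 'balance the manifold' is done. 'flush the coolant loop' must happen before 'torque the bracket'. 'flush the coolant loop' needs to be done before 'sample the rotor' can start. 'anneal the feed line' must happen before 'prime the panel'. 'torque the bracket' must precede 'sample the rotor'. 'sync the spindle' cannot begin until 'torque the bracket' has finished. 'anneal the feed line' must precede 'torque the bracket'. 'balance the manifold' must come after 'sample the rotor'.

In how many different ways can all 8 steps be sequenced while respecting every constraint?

28

Only 'anneal the feed line' has no prerequisites, so it must go first.
Systematically extending each partial ordering one step at a time and counting, there are 28 complete orderings.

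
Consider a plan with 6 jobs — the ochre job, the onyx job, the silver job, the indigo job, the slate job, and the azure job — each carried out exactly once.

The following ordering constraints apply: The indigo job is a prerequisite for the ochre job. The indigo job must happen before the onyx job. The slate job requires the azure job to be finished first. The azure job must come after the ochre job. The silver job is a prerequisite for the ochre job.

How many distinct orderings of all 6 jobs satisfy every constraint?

2 jobs have no prerequisites (the silver job, the indigo job), so any of them could come first.
Counting all ways to extend the partial order to a total order gives 9.

9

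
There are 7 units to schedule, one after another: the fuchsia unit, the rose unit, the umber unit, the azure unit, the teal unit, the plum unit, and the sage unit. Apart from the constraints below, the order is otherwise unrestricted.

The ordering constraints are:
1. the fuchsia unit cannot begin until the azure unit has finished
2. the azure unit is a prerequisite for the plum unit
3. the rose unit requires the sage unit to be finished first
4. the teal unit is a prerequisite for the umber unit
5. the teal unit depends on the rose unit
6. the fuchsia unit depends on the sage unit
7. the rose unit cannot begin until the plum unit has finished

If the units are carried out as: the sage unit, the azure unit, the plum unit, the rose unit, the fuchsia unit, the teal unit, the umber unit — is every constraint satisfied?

Every stated constraint is respected: the sage unit sits at position 1, ahead of the fuchsia unit at position 5, and each of the other listed pairs likewise has the predecessor earlier in the sequence.

Yes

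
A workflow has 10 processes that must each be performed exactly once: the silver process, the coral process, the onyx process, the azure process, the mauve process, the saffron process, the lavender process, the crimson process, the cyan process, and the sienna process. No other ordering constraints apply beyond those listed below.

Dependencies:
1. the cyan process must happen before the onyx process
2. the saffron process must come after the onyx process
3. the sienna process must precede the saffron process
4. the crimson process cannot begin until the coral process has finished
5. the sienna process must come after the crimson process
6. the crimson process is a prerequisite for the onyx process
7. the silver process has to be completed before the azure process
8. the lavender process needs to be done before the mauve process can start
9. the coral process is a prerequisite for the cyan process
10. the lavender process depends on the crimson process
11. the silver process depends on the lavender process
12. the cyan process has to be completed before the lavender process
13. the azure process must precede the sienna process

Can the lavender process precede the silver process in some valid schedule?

Yes

The constraints force the lavender process before the silver process, so yes — every valid ordering has the lavender process earlier.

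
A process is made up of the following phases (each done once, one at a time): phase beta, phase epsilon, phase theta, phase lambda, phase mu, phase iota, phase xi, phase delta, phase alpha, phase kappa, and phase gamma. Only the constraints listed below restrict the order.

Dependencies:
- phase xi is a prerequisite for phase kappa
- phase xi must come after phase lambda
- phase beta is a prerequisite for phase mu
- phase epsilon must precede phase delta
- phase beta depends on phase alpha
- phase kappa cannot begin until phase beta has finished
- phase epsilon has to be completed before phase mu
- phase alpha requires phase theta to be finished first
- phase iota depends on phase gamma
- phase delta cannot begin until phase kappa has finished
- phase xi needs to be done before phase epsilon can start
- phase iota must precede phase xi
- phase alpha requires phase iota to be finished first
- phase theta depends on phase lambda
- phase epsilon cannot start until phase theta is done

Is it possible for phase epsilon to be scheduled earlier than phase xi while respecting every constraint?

There is a dependency chain phase xi → phase epsilon, so phase epsilon always comes after phase xi.
Hence phase epsilon can never be scheduled before phase xi.

No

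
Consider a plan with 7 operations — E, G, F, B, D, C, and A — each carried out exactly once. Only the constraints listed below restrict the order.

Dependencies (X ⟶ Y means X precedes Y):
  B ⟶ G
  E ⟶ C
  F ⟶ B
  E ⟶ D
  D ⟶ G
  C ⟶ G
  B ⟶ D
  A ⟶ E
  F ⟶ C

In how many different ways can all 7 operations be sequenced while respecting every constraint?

15

2 operations have no prerequisites (F, A), so any of them could come first.
Enumerating by repeatedly choosing an available operation (one whose prerequisites are all placed) gives 15 distinct complete orderings.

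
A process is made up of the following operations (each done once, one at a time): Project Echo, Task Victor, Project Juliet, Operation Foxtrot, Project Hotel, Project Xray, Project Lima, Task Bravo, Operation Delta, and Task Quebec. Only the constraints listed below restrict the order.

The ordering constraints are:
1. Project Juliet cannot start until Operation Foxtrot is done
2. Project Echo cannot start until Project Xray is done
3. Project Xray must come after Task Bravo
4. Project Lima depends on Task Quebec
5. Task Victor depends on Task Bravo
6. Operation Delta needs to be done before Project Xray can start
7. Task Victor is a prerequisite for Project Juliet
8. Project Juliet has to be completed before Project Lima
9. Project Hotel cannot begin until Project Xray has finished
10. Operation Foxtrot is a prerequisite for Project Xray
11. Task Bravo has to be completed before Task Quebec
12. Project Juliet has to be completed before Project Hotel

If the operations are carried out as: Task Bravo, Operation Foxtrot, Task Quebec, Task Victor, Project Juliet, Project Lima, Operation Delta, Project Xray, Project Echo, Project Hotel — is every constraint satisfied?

Yes

Every stated constraint is respected: Task Bravo sits at position 1, ahead of Project Xray at position 8, and each of the other listed pairs likewise has the predecessor earlier in the sequence.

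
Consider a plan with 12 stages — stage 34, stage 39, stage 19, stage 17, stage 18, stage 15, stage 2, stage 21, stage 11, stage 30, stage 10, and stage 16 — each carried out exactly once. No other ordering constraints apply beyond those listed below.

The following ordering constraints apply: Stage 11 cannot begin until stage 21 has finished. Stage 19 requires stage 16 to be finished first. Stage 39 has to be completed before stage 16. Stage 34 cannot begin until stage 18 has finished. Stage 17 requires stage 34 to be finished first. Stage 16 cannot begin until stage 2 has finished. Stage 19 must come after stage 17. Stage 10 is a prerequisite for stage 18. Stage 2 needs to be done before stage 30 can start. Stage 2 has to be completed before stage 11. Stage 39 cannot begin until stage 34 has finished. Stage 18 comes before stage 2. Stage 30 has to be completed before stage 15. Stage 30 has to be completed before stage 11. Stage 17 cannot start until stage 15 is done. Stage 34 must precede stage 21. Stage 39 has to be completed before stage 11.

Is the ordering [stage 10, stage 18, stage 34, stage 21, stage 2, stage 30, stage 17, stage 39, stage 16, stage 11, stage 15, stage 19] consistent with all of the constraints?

In the proposed order, stage 17 appears before stage 15.
That contradicts the constraint that stage 15 must precede stage 17.

No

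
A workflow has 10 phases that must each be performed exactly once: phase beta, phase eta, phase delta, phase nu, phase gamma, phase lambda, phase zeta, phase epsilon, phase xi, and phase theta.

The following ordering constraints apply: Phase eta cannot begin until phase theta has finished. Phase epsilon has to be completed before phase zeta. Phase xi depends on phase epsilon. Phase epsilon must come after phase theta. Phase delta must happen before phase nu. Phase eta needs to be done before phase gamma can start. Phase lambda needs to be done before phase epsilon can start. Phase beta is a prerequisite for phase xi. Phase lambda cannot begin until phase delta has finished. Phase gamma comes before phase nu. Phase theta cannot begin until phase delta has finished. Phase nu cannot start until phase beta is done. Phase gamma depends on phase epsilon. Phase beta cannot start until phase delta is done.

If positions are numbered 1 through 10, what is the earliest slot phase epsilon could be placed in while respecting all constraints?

Working backwards through the constraints from phase epsilon, its full set of required predecessors is phase delta, phase lambda, phase theta — 3 of them.
With 3 mandatory predecessors, the earliest phase epsilon can sit is position 3+1 = 4, and placing just those 3 first achieves it.

4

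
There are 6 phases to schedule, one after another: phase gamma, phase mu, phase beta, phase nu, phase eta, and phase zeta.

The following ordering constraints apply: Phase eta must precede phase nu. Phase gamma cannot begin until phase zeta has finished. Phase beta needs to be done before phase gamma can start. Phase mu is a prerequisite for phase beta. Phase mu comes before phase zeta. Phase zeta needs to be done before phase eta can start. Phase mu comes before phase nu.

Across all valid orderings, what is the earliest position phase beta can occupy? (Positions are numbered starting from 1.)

2

The only phase forced before phase beta (directly or transitively) is phase mu.
With 1 mandatory predecessor, the earliest phase beta can sit is position 1+1 = 2, and placing just that one first achieves it.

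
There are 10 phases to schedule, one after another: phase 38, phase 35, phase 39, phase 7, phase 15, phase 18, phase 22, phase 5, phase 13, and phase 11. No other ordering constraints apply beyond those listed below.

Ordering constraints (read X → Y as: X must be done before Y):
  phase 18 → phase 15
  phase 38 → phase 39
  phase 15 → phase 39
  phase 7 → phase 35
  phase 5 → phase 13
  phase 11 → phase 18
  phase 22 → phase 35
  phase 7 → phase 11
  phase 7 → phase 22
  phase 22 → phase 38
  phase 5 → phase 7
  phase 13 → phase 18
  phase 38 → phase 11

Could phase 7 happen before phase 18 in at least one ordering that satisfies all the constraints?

Phase 7 is actually forced before phase 18 by the constraints, so certainly some valid ordering has phase 7 first.

Yes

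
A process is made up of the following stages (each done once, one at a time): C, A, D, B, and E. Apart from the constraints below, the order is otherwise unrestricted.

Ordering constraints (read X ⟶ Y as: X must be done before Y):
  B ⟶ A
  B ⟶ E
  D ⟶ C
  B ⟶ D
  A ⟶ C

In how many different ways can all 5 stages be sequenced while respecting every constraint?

8

B is the only stage with nothing required before it, so every ordering starts there.
Counting all ways to extend the partial order to a total order gives 8.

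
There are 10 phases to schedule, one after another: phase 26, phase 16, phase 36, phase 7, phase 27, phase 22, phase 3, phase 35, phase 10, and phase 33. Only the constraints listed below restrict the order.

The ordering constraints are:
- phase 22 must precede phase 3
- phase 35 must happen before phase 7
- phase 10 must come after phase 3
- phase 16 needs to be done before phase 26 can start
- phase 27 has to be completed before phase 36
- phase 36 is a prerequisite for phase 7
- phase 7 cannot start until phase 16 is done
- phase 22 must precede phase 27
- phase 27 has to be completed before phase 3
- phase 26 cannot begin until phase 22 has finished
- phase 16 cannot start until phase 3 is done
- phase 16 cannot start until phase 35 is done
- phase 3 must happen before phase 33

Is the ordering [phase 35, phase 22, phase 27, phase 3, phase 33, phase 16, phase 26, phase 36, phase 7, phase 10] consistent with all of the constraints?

Yes

Going through the constraints one by one, each required predecessor appears earlier in the sequence than its dependent — e.g. phase 35 (position 1) is before phase 7 (position 9), as required.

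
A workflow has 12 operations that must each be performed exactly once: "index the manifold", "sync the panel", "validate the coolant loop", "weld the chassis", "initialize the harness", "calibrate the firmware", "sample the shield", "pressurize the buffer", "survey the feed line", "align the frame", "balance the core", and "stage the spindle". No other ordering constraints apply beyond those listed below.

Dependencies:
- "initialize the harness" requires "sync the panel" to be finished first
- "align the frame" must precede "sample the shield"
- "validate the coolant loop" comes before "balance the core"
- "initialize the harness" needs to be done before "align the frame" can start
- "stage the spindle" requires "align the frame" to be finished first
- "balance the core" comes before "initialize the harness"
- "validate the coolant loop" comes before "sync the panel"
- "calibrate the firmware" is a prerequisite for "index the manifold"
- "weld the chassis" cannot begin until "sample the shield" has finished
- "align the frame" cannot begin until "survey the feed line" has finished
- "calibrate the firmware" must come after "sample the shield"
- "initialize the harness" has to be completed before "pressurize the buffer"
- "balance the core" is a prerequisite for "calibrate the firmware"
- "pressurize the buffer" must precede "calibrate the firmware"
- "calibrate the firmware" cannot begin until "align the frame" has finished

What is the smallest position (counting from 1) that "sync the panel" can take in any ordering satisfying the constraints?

The only operation forced before "sync the panel" (directly or transitively) is "validate the coolant loop".
With 1 mandatory predecessor, the earliest "sync the panel" can sit is position 1+1 = 2, and placing just that one first achieves it.

2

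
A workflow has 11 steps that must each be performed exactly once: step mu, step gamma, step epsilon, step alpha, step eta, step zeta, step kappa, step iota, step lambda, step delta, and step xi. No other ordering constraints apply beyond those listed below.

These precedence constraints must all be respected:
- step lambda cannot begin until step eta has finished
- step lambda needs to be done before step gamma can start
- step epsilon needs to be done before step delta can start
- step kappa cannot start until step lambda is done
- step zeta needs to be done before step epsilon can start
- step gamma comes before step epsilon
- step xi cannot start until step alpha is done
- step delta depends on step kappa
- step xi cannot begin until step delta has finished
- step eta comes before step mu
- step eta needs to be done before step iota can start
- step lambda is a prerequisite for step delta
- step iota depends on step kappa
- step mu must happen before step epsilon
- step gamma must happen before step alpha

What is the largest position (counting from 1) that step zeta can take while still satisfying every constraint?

Every step that must follow step zeta has to come after it. Tracing all chains starting from step zeta, those steps are: step epsilon, step delta, step xi — 3 in total.
So at least 3 steps follow step zeta, putting step zeta no later than position 8. That position is achievable by scheduling everything else first.

8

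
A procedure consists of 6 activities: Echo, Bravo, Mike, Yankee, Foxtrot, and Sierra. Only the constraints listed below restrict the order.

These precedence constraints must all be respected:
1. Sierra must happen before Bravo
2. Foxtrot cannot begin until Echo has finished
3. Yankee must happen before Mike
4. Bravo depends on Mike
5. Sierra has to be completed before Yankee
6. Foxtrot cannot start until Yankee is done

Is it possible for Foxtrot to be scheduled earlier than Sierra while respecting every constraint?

The constraints give a chain Sierra → Yankee → Foxtrot, which forces Sierra before Foxtrot.
Hence Foxtrot can never be scheduled before Sierra.

No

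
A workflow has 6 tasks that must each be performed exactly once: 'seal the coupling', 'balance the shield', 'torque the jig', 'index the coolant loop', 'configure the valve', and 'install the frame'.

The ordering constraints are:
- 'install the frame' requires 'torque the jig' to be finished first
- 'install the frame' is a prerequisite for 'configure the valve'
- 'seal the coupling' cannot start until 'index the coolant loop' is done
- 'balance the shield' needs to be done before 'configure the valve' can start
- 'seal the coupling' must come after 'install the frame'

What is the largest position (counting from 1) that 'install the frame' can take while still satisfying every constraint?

4

Following every chain forward from 'install the frame', the tasks that must come later are 'seal the coupling', 'configure the valve' — 2 of them.
With 2 mandatory successors out of 6 tasks total, the latest slot for 'install the frame' is 6−2 = 4, and it's reachable by doing all non-successors before 'install the frame'.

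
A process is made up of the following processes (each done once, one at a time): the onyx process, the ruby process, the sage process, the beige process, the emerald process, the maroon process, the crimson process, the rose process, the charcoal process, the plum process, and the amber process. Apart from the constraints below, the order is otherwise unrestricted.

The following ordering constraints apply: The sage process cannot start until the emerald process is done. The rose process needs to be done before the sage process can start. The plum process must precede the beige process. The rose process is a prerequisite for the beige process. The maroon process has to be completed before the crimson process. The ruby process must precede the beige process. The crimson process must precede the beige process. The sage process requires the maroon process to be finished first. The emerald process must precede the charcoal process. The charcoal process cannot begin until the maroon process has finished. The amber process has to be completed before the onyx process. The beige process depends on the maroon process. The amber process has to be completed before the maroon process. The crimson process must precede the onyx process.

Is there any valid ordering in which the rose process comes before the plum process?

Yes

No chain of constraints runs from the plum process to the rose process, so the plum process is not required to come first.
That means at least one valid schedule has the rose process before the plum process.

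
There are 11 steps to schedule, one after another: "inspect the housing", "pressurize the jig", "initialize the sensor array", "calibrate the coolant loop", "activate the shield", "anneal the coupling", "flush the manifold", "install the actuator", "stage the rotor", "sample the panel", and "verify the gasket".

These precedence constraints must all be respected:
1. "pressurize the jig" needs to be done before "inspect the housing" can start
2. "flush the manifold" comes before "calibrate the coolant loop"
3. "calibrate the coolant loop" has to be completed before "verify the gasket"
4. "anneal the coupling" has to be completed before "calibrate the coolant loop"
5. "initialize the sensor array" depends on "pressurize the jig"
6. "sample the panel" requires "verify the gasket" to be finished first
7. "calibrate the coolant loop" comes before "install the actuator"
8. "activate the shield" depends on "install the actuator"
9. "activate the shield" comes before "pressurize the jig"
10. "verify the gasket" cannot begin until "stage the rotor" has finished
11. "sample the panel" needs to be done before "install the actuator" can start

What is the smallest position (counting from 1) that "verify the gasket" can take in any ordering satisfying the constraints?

5

The steps that are forced before "verify the gasket", directly or transitively, are "calibrate the coolant loop", "anneal the coupling", "flush the manifold", "stage the rotor". That's 4 steps.
So at minimum 4 steps come before "verify the gasket", putting "verify the gasket" no earlier than position 5. That position is achievable by scheduling exactly those predecessors first.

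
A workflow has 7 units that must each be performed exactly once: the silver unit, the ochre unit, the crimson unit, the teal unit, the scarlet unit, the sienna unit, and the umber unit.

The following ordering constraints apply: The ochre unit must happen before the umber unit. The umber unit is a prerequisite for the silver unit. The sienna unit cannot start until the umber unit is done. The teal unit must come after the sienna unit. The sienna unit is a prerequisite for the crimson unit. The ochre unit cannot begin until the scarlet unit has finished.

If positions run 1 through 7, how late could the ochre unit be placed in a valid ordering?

Following every chain forward from the ochre unit, the units that must come later are the silver unit, the crimson unit, the teal unit, the sienna unit, the umber unit — 5 of them.
With 5 mandatory successors out of 7 units total, the latest slot for the ochre unit is 7−5 = 2, and it's reachable by doing all non-successors before the ochre unit.

2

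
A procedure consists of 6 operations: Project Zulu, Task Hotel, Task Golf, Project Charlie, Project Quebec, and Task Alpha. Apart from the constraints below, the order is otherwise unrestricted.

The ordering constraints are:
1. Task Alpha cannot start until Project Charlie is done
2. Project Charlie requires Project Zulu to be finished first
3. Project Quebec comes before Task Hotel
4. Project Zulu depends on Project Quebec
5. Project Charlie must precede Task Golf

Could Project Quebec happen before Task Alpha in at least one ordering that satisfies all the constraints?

Yes

Every valid ordering already has Project Quebec before Task Alpha (the constraints require it), so in particular at least one does.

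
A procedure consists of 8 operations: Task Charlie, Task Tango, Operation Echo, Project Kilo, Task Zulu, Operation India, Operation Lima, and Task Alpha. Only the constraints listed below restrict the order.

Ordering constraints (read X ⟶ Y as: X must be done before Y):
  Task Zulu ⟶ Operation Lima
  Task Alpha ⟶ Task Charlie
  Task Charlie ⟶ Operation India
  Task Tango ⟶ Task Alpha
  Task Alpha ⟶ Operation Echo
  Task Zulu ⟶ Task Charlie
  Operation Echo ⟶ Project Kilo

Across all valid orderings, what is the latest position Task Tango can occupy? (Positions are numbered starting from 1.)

3

Every operation that must follow Task Tango has to come after it. Tracing all chains starting from Task Tango, those operations are: Task Charlie, Operation Echo, Project Kilo, Operation India, Task Alpha — 5 in total.
With 5 mandatory successors out of 8 operations total, the latest slot for Task Tango is 8−5 = 3, and it's reachable by doing all non-successors before Task Tango.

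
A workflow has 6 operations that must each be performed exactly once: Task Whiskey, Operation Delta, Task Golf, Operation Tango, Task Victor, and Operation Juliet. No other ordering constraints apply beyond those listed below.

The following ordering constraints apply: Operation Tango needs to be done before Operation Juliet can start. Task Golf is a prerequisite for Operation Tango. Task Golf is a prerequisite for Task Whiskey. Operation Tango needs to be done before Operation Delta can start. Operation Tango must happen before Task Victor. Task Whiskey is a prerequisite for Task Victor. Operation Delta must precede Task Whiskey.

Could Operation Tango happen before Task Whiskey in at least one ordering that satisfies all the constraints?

Yes

The constraints force Operation Tango before Task Whiskey, so yes — every valid ordering has Operation Tango earlier.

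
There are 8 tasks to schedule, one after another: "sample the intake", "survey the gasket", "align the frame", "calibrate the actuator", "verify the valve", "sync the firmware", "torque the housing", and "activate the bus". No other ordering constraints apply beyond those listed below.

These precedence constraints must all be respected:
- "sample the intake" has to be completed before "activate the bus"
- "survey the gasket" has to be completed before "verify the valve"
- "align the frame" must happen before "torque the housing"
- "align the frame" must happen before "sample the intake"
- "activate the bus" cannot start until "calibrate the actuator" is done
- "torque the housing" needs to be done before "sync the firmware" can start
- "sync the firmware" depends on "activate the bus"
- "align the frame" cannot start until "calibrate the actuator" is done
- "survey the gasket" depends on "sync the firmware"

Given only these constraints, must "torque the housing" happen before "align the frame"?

The constraints actually force "align the frame" before "torque the housing" (via "align the frame" → "torque the housing"), not the other way around.
So "torque the housing" does not have to come before "align the frame" — it cannot.

No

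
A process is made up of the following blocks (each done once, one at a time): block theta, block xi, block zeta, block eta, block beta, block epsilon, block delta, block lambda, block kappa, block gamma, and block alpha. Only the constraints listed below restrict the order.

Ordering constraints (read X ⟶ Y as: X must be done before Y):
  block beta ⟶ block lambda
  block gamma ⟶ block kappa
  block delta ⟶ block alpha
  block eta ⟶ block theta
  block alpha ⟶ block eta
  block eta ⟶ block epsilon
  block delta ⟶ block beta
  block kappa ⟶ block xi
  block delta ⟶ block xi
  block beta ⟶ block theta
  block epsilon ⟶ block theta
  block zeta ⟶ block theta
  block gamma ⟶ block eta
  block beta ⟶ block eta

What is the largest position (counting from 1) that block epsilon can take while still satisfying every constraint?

The only block forced after block epsilon (directly or by a chain) is block theta.
With 1 mandatory successor out of 11 blocks total, the latest slot for block epsilon is 11−1 = 10, and it's reachable by doing all non-successors before block epsilon.

10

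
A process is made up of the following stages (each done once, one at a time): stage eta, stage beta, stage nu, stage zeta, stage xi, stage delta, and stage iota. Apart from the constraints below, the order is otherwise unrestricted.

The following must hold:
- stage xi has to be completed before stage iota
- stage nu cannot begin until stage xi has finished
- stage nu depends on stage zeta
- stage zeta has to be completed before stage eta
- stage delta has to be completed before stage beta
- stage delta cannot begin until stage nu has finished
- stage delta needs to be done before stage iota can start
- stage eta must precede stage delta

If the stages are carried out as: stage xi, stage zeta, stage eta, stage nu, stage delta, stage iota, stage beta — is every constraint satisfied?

Yes

Going through the constraints one by one, each required predecessor appears earlier in the sequence than its dependent — e.g. stage xi (position 1) is before stage iota (position 6), as required.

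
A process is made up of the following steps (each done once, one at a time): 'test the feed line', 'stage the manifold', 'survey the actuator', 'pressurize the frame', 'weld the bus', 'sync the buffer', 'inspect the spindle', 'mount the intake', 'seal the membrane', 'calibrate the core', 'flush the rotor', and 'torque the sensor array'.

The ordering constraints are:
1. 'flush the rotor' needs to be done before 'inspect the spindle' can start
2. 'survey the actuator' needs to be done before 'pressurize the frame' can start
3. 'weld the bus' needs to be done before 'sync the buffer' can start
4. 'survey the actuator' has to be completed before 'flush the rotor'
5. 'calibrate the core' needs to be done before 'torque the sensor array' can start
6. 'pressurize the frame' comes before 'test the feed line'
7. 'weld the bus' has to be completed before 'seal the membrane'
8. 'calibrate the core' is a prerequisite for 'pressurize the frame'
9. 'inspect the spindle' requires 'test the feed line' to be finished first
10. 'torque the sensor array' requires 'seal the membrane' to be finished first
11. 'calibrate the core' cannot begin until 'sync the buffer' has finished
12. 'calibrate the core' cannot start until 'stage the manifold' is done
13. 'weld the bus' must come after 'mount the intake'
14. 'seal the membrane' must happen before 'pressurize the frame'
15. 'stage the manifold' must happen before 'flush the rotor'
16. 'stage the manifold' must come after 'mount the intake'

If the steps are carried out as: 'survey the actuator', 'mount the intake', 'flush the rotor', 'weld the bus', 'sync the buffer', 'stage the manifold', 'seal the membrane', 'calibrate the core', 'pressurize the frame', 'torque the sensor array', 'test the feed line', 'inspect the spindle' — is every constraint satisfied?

No

Here 'stage the manifold' comes after 'flush the rotor'.
But one of the constraints requires 'stage the manifold' before 'flush the rotor', so this ordering violates it.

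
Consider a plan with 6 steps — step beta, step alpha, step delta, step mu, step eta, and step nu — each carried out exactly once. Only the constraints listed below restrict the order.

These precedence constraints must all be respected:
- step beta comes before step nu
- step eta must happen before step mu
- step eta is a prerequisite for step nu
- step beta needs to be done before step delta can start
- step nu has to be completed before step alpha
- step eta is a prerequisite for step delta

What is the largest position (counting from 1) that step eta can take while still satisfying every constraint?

2

Every step that must follow step eta has to come after it. Tracing all chains starting from step eta, those steps are: step alpha, step delta, step mu, step nu — 4 in total.
So at least 4 steps follow step eta, putting step eta no later than position 2. That position is achievable by scheduling everything else first.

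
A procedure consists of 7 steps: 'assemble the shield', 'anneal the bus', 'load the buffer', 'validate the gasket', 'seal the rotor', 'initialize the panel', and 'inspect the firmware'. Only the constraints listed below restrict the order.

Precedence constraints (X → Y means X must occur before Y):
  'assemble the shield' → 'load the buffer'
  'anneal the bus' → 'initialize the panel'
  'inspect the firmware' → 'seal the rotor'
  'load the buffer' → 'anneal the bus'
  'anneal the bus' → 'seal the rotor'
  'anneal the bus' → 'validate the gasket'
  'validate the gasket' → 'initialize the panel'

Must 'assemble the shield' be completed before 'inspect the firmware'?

No

Nothing in the constraints links 'assemble the shield' and 'inspect the firmware'; they are unordered relative to each other.
A valid ordering placing 'inspect the firmware' before 'assemble the shield' exists, so the answer is no.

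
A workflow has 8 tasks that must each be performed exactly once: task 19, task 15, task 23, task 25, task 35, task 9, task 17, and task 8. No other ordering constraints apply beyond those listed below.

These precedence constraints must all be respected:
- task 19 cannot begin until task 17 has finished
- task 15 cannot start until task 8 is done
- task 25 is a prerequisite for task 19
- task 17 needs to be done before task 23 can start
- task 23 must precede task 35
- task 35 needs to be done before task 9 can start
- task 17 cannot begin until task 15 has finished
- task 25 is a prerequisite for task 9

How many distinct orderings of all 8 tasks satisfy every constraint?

21

The tasks with no prerequisites are task 25, task 8; any of them can be placed first.
Enumerating by repeatedly choosing an available task (one whose prerequisites are all placed) gives 21 distinct complete orderings.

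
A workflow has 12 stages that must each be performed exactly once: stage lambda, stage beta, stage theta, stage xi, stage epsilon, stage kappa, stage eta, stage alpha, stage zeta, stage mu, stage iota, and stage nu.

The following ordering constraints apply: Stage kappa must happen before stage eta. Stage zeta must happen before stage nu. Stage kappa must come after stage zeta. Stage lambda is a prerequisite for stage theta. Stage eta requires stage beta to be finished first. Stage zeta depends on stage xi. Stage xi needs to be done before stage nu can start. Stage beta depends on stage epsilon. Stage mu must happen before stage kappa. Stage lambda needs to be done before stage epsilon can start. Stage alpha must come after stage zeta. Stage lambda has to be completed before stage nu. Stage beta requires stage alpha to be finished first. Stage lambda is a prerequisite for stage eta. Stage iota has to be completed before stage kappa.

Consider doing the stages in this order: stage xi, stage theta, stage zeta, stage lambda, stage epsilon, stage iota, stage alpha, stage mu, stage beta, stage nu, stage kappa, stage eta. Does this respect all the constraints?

Here stage lambda comes after stage theta.
That contradicts the constraint that stage lambda must precede stage theta.

No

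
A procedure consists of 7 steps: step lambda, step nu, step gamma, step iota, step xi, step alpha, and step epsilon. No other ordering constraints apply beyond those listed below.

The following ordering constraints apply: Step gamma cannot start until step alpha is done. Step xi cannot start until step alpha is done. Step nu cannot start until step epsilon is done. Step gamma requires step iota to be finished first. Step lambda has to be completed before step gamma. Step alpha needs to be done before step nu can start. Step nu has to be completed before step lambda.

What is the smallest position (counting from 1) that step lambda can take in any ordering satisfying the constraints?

The steps that are forced before step lambda, directly or transitively, are step nu, step alpha, step epsilon. That's 3 steps.
With 3 mandatory predecessors, the earliest step lambda can sit is position 3+1 = 4, and placing just those 3 first achieves it.

4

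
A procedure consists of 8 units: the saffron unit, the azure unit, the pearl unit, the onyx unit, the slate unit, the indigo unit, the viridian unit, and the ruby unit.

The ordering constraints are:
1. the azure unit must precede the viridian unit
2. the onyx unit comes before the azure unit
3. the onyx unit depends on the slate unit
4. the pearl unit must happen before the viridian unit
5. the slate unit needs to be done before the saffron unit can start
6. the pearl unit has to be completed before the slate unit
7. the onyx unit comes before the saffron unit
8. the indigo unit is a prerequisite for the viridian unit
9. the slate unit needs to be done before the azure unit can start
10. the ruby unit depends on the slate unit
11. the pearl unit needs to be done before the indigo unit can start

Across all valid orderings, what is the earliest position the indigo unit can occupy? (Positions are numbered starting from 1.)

The only unit forced before the indigo unit (directly or transitively) is the pearl unit.
So at minimum 1 unit comes before the indigo unit, putting the indigo unit no earlier than position 2. That position is achievable by scheduling exactly that predecessor first.

2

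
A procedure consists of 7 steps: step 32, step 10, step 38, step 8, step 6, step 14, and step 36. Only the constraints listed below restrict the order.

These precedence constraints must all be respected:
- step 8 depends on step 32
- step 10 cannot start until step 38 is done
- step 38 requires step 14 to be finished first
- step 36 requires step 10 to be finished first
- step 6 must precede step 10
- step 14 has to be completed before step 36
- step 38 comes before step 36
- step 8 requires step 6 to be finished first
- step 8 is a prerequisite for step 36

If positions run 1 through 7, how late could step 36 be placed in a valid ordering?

No constraint forces any step after step 36, so it can be placed last, in position 7.

7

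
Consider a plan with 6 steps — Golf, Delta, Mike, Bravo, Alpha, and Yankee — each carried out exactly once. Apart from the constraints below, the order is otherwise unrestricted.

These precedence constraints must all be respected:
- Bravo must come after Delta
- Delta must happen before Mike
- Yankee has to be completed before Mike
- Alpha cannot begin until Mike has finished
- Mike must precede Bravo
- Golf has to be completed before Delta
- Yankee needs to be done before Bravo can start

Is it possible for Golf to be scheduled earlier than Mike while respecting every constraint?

Every valid ordering already has Golf before Mike (the constraints require it), so in particular at least one does.

Yes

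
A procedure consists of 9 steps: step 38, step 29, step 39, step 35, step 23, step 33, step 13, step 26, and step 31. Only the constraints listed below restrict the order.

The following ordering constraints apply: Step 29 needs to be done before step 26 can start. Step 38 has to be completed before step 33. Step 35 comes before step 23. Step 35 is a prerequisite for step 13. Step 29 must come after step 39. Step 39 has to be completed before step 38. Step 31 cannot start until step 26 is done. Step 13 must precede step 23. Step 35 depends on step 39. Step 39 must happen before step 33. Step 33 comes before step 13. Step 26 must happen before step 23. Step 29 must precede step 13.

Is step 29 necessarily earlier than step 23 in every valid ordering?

Following the dependencies: step 29 → step 13 → step 23.
So step 29 must precede step 23 in any valid ordering.

Yes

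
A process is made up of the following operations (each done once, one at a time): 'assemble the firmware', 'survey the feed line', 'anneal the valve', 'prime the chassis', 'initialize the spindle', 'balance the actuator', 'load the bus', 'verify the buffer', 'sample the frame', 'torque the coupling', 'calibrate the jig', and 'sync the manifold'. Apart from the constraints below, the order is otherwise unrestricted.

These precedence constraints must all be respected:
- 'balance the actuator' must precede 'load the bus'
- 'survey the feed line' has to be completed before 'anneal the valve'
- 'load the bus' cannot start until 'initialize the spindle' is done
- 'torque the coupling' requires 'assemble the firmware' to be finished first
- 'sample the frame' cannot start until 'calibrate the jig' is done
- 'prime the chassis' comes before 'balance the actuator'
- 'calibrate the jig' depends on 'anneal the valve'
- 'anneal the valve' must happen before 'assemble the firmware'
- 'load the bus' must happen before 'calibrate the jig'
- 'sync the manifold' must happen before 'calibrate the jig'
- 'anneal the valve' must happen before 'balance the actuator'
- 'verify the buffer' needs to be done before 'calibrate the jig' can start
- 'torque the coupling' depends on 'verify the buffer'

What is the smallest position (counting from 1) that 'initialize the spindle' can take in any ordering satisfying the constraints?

1

Nothing is required before 'initialize the spindle'; it can be the very first operation.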